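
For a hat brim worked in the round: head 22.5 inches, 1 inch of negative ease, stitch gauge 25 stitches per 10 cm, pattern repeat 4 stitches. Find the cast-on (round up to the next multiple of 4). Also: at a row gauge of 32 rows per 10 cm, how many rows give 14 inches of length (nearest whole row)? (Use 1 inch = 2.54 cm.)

Cast on 140 stitches; work 114 rows.

Finished = 22.5 − 1 = 21.5 inches.
21.5 inches × 2.54 = 54.61 cm.
25/10 = 2.5 sts per cm; 54.61 × 2.5 = 136.53 sts.
Next multiple of 4 → 140.
14 inches = 35.56 cm; × 3.2 = 113.79 → 114 rows.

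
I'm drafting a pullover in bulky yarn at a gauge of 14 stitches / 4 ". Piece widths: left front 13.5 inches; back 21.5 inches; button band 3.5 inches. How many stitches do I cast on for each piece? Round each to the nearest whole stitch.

Rate = 14/4 = 3.5 sts per in.
left front: 13.5 × 3.5 = 47.25 → 47.
back: 21.5 × 3.5 = 75.25 → 75.
button band: 3.5 × 3.5 = 12.25 → 12.

left front 47; back 75; button band 12.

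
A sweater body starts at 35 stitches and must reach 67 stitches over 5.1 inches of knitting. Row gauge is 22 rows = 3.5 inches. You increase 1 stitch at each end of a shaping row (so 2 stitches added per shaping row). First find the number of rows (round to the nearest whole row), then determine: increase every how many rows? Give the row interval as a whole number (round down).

Increase every 2nd row.

Rows = 5.1 × 6.286 = 32.1 → 32 rows.
Stitches to add: 32 → 16 shaping rows (at 2 st each).
32 / 16 = 2.00 → every 2 rows.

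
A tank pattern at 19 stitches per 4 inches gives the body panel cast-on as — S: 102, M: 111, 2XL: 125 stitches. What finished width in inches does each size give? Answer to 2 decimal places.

19/4 = 4.75 sts per in.
S: 102 / 4.75 = 21.474 → 21.47 in.
M: 111 / 4.75 = 23.368 → 23.37 in.
2XL: 125 / 4.75 = 26.316 → 26.32 in.

S 21.47 inches; M 23.37 inches; 2XL 26.32 inches.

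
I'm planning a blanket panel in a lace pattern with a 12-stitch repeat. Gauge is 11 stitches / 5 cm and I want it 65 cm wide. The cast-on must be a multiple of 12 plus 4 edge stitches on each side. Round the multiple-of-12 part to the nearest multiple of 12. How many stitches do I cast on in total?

11 / 5 = 2.2 sts per cm.
65 × 2.2 = 143.00 sts.
Less 8 edge sts → 135.00 for the repeat.
Nearest multiple of 12: 132.
Add back 8 edge sts → 140.

140 stitches.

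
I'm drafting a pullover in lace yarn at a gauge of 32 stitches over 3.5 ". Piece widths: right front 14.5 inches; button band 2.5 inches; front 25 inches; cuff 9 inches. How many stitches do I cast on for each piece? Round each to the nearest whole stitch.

Rate = 32/3.5 = 9.143 sts per in.
right front: 14.5 × 9.143 = 132.57 → 133.
button band: 2.5 × 9.143 = 22.86 → 23.
front: 25 × 9.143 = 228.57 → 229.
cuff: 9 × 9.143 = 82.29 → 82.

right front 133; button band 23; front 229; cuff 82.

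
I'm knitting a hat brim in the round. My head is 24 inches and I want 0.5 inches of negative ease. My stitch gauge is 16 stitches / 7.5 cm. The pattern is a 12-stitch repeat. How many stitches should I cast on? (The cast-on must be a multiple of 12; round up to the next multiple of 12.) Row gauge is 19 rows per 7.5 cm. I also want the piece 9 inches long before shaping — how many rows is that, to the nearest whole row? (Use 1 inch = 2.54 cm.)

Finished = 24 − 0.5 = 23.5 inches.
23.5 inches × 2.54 = 59.69 cm.
16/7.5 = 2.133 sts per cm; 59.69 × 2.133 = 127.34 sts.
Next multiple of 12 → 132.
9 inches = 22.86 cm; × 2.533 = 57.91 → 58 rows.

Cast on 132 stitches; work 58 rows.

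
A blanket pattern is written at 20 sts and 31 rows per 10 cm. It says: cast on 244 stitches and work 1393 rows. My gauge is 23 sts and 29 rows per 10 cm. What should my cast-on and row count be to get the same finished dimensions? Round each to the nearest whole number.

Cast on 281 stitches; work 1303 rows.

Stitches: 244 × 23/20 = 280.60 → 281.
Rows: 1393 × 29/31 = 1303.13 → 1303.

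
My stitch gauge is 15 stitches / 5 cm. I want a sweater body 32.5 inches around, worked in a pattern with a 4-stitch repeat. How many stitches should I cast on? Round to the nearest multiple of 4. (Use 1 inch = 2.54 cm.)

Cast on 248 stitches.

32.5 in = 32.5 × 2.54 = 82.55 cm.
15 / 5 = 3 sts/cm.
82.55 × 3 = 247.65 sts.
→ 248.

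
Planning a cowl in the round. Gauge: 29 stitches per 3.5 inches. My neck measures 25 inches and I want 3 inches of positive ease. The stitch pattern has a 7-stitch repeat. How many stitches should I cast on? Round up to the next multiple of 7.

CO 238 sts.

Finished = 25 + 3 = 28 inches.
29 / 3.5 = 8.286 sts/in.
28 × 8.286 = 232.00 sts.
Next multiple of 7: 238.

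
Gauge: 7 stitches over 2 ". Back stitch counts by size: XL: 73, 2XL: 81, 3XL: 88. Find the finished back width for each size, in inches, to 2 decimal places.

XL 20.86 inches; 2XL 23.14 inches; 3XL 25.14 inches.

7/2 = 3.5 sts per in.
XL: 73 / 3.5 = 20.857 → 20.86 in.
2XL: 81 / 3.5 = 23.143 → 23.14 in.
3XL: 88 / 3.5 = 25.143 → 25.14 in.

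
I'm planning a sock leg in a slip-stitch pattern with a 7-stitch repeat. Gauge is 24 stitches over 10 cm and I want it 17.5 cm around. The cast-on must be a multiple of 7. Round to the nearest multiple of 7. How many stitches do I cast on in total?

24 / 10 = 2.4 sts per cm.
17.5 × 2.4 = 42.00 sts.
Nearest multiple of 7: 42.

Cast on 42 stitches.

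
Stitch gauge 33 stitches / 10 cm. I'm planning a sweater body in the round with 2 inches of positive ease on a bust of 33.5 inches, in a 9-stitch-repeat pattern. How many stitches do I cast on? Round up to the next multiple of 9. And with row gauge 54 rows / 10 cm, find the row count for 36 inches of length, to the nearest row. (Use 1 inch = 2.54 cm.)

Finished = 33.5 + 2 = 35.5 inches.
35.5 inches × 2.54 = 90.17 cm.
33/10 = 3.3 sts per cm; 90.17 × 3.3 = 297.56 sts.
Next multiple of 9 → 306.
36 inches = 91.44 cm; × 5.4 = 493.78 → 494 rows.

Cast on 306 stitches; work 494 rows.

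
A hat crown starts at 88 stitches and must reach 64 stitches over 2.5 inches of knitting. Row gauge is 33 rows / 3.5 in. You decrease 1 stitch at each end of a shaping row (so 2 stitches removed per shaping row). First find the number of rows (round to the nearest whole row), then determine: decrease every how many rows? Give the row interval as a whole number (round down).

Decrease every 2nd row.

Rows = 2.5 × 9.429 = 23.6 → 24 rows.
Stitches to remove: 24 → 12 shaping rows (at 2 st each).
24 / 12 = 2.00 → every 2 rows.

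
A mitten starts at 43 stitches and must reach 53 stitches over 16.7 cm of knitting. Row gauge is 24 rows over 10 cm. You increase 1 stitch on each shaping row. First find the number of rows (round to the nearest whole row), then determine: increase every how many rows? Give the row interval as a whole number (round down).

Increase every 4th row.

Rows = 16.7 × 2.4 = 40.1 → 40 rows.
Stitches to add: 10 → 10 shaping rows (at 1 st each).
40 / 10 = 4.00 → every 4 rows.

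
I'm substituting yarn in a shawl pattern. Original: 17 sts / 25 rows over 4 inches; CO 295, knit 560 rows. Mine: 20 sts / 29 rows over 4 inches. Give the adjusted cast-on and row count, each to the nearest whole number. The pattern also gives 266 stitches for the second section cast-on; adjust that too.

Cast on 347 stitches; work 650 rows; second section cast-on 313 stitches.

Stitches: 295 × 20/17 = 347.06 → 347.
Rows: 560 × 29/25 = 649.60 → 650.
second section cast-on: 266 × 20/17 = 312.94 → 313.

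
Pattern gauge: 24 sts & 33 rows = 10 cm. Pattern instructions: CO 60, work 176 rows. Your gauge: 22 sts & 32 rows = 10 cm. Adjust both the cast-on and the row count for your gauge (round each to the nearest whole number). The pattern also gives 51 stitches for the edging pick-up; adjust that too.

Stitches: 60 × 22/24 = 55.00 → 55.
Rows: 176 × 32/33 = 170.67 → 171.
edging pick-up: 51 × 22/24 = 46.75 → 47.

Cast on 55 stitches; work 171 rows; edging pick-up 47 stitches.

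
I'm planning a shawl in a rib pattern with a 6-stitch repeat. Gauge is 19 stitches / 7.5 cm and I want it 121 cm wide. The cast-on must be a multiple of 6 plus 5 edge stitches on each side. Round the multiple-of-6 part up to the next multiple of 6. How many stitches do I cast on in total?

19 / 7.5 = 2.533 sts per cm.
121 × 2.533 = 306.53 sts.
Less 10 edge sts → 296.53 for the repeat.
Next multiple of 6: 300.
Add back 10 edge sts → 310.

310 stitches.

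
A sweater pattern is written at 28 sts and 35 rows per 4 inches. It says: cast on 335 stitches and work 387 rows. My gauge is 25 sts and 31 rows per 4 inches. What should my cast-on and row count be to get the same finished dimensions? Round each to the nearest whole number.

Stitches: 335 × 25/28 = 299.11 → 299.
Rows: 387 × 31/35 = 342.77 → 343.

Cast on 299 stitches; work 343 rows.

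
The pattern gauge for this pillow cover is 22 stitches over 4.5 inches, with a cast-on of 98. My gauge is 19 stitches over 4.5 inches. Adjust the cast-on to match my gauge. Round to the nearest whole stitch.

85 stitches.

Scale factor = 19 / 22 = 0.864.
98 × 19 / 22 = 84.64 sts.
→ 85 sts.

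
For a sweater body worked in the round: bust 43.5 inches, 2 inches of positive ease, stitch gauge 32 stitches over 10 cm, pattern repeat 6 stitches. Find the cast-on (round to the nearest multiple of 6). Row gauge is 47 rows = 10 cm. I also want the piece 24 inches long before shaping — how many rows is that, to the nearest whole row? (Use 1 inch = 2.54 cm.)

Cast on 372 stitches; work 287 rows.

Finished = 43.5 + 2 = 45.5 inches.
45.5 inches × 2.54 = 115.57 cm.
32/10 = 3.2 sts per cm; 115.57 × 3.2 = 369.82 sts.
Nearest multiple of 6 → 372.
24 inches = 60.96 cm; × 4.7 = 286.51 → 287 rows.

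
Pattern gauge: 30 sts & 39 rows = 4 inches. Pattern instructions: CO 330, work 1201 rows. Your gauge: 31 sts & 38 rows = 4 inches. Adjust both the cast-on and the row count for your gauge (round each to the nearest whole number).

Stitches: 330 × 31/30 = 341.00 → 341.
Rows: 1201 × 38/39 = 1170.21 → 1170.

Cast on 341 stitches; work 1170 rows.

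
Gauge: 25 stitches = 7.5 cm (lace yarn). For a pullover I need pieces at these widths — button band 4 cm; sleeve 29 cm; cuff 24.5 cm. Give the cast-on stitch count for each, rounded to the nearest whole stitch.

Rate = 25/7.5 = 3.333 sts per cm.
button band: 4 × 3.333 = 13.33 → 13.
sleeve: 29 × 3.333 = 96.67 → 97.
cuff: 24.5 × 3.333 = 81.67 → 82.

button band 13; sleeve 97; cuff 82.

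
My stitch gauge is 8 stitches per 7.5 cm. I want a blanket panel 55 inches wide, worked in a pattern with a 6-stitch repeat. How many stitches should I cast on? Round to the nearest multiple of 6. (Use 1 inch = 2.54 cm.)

CO 150 sts.

55 in = 55 × 2.54 = 139.70 cm.
8 / 7.5 = 1.067 sts/cm.
139.70 × 1.067 = 149.01 sts.
→ 150.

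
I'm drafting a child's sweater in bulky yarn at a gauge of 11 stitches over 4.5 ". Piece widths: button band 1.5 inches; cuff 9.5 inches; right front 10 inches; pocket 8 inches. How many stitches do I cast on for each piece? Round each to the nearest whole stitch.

Rate = 11/4.5 = 2.444 sts per in.
button band: 1.5 × 2.444 = 3.67 → 4.
cuff: 9.5 × 2.444 = 23.22 → 23.
right front: 10 × 2.444 = 24.44 → 24.
pocket: 8 × 2.444 = 19.56 → 20.

button band 4; cuff 23; right front 24; pocket 20.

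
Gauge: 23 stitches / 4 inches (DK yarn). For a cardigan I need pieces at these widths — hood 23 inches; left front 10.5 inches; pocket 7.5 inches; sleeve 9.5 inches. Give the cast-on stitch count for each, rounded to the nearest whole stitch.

hood 132; left front 60; pocket 43; sleeve 55.

Rate = 23/4 = 5.75 sts per in.
hood: 23 × 5.75 = 132.25 → 132.
left front: 10.5 × 5.75 = 60.38 → 60.
pocket: 7.5 × 5.75 = 43.12 → 43.
sleeve: 9.5 × 5.75 = 54.62 → 55.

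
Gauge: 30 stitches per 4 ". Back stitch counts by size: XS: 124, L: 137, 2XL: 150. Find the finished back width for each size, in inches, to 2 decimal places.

30/4 = 7.5 sts per in.
XS: 124 / 7.5 = 16.533 → 16.53 in.
L: 137 / 7.5 = 18.267 → 18.27 in.
2XL: 150 / 7.5 = 20.000 → 20.00 in.

XS 16.53 inches; L 18.27 inches; 2XL 20.00 inches.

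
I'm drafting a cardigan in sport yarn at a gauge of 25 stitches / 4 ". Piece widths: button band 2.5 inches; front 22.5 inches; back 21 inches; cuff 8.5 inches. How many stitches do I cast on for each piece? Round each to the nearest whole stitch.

Rate = 25/4 = 6.25 sts per in.
button band: 2.5 × 6.25 = 15.62 → 16.
front: 22.5 × 6.25 = 140.62 → 141.
back: 21 × 6.25 = 131.25 → 131.
cuff: 8.5 × 6.25 = 53.12 → 53.

button band 16; front 141; back 131; cuff 53.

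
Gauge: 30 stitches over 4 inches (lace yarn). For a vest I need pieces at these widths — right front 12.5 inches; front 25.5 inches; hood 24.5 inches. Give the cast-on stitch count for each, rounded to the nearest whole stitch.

right front 94; front 191; hood 184.

Rate = 30/4 = 7.5 sts per in.
right front: 12.5 × 7.5 = 93.75 → 94.
front: 25.5 × 7.5 = 191.25 → 191.
hood: 24.5 × 7.5 = 183.75 → 184.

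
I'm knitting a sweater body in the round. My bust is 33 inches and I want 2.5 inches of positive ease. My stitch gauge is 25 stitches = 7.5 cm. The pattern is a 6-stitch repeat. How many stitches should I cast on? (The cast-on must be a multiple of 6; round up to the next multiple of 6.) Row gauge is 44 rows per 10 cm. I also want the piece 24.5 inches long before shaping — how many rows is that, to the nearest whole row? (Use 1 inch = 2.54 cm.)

Cast on 306 stitches; work 274 rows.

Finished = 33 + 2.5 = 35.5 inches.
35.5 inches × 2.54 = 90.17 cm.
25/7.5 = 3.333 sts per cm; 90.17 × 3.333 = 300.57 sts.
Next multiple of 6 → 306.
24.5 inches = 62.23 cm; × 4.4 = 273.81 → 274 rows.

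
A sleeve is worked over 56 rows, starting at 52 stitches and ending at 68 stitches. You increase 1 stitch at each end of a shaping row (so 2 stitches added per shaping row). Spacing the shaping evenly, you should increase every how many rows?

Stitches to add: |68 − 52| = 16.
Shaping rows needed: 16 / 2 = 8.
56 rows / 8 = every 7 rows.

Increase every 7th row.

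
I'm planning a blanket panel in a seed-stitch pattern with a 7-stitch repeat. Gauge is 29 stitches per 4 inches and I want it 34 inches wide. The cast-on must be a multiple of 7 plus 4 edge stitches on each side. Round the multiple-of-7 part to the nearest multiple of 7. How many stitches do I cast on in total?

246 stitches.

29 / 4 = 7.25 sts per inch.
34 × 7.25 = 246.50 sts.
Less 8 edge sts → 238.50 for the repeat.
Nearest multiple of 7: 238.
Add back 8 edge sts → 246.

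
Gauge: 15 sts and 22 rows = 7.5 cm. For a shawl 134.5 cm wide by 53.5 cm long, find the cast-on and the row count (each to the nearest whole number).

Cast on 269 stitches and work 157 rows.

Stitch gauge = 15/7.5 = 2 sts/cm; 134.5 × 2 = 269.00 → 269 sts.
Row gauge = 22/7.5 = 2.933 rows/cm; 53.5 × 2.933 = 156.93 → 157 rows.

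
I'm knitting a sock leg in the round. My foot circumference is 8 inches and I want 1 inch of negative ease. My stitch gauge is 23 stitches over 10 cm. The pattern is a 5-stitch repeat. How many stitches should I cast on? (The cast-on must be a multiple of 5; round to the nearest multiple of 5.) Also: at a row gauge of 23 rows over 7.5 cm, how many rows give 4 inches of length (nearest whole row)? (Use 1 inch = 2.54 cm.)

Finished = 8 − 1 = 7 inches.
7 inches × 2.54 = 17.78 cm.
23/10 = 2.3 sts per cm; 17.78 × 2.3 = 40.89 sts.
Nearest multiple of 5 → 40.
4 inches = 10.16 cm; × 3.067 = 31.16 → 31 rows.

Cast on 40 stitches; work 31 rows.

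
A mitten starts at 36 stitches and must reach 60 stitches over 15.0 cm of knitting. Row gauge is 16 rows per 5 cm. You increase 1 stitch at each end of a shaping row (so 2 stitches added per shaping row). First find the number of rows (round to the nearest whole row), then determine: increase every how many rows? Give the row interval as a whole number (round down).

Increase every 4th row.

Rows = 15.0 × 3.2 = 48.0 → 48 rows.
Stitches to add: 24 → 12 shaping rows (at 2 st each).
48 / 12 = 4.00 → every 4 rows.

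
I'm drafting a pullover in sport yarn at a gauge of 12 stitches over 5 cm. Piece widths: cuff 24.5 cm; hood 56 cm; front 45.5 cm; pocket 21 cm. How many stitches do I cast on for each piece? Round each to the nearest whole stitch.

cuff 59; hood 134; front 109; pocket 50.

Rate = 12/5 = 2.4 sts per cm.
cuff: 24.5 × 2.4 = 58.80 → 59.
hood: 56 × 2.4 = 134.40 → 134.
front: 45.5 × 2.4 = 109.20 → 109.
pocket: 21 × 2.4 = 50.40 → 50.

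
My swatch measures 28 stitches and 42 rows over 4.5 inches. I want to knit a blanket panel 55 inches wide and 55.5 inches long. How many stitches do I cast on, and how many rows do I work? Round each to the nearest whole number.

Cast on 342 stitches and work 518 rows.

Stitch gauge = 28/4.5 = 6.222 sts/in; 55 × 6.222 = 342.22 → 342 sts.
Row gauge = 42/4.5 = 9.333 rows/in; 55.5 × 9.333 = 518.00 → 518 rows.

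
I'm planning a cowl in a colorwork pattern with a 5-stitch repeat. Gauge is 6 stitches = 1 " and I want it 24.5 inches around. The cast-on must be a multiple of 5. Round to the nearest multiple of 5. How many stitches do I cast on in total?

6 / 1 = 6 sts per inch.
24.5 × 6 = 147.00 sts.
Nearest multiple of 5: 145.

145 stitches.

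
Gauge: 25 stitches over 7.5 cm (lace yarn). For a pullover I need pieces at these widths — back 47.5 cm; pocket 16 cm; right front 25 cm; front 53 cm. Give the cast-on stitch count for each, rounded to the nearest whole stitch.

back 158; pocket 53; right front 83; front 177.

Rate = 25/7.5 = 3.333 sts per cm.
back: 47.5 × 3.333 = 158.33 → 158.
pocket: 16 × 3.333 = 53.33 → 53.
right front: 25 × 3.333 = 83.33 → 83.
front: 53 × 3.333 = 176.67 → 177.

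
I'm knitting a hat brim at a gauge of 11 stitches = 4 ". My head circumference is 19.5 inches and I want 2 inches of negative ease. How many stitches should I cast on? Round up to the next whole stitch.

Finished = 19.5 − 2 = 17.5 in.
11 / 4 = 2.75 sts per inch.
17.50 × 2.75 = 48.12 sts.
→ 49 sts.

Cast on 49 stitches.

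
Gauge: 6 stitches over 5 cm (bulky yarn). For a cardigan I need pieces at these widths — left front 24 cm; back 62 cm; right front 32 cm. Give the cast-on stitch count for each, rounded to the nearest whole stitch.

left front 29; back 74; right front 38.

Rate = 6/5 = 1.2 sts per cm.
left front: 24 × 1.2 = 28.80 → 29.
back: 62 × 1.2 = 74.40 → 74.
right front: 32 × 1.2 = 38.40 → 38.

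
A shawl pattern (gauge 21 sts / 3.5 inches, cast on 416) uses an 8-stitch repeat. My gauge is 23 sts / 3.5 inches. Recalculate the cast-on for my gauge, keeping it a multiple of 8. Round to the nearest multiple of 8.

CO 456 sts.

416 × 23 / 21 = 455.62.
Nearest multiple of 8: 456.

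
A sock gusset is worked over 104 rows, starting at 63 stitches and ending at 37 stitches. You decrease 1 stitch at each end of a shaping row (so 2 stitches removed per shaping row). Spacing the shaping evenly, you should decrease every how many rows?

Decrease every 8th row.

Stitches to remove: |37 − 63| = 26.
Shaping rows needed: 26 / 2 = 13.
104 rows / 13 = every 8 rows.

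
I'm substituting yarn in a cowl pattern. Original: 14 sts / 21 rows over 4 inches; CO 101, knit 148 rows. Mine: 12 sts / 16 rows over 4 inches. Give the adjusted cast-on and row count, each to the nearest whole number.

Stitches: 101 × 12/14 = 86.57 → 87.
Rows: 148 × 16/21 = 112.76 → 113.

Cast on 87 stitches; work 113 rows.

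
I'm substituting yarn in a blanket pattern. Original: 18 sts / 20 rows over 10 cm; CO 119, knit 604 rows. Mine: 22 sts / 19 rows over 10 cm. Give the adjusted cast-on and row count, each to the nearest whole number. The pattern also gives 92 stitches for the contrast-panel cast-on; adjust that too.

Stitches: 119 × 22/18 = 145.44 → 145.
Rows: 604 × 19/20 = 573.80 → 574.
contrast-panel cast-on: 92 × 22/18 = 112.44 → 112.

Cast on 145 stitches; work 574 rows; contrast-panel cast-on 112 stitches.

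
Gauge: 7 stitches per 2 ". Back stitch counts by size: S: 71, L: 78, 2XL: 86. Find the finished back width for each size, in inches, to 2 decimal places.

S 20.29 inches; L 22.29 inches; 2XL 24.57 inches.

7/2 = 3.5 sts per in.
S: 71 / 3.5 = 20.286 → 20.29 in.
L: 78 / 3.5 = 22.286 → 22.29 in.
2XL: 86 / 3.5 = 24.571 → 24.57 in.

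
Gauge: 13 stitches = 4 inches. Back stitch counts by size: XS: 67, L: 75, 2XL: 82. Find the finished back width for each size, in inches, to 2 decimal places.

XS 20.62 inches; L 23.08 inches; 2XL 25.23 inches.

13/4 = 3.25 sts per in.
XS: 67 / 3.25 = 20.615 → 20.62 in.
L: 75 / 3.25 = 23.077 → 23.08 in.
2XL: 82 / 3.25 = 25.231 → 25.23 in.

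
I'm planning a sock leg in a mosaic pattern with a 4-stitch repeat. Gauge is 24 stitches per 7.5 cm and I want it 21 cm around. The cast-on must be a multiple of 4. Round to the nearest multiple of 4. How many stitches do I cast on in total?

Cast on 68 stitches.

24 / 7.5 = 3.2 sts per cm.
21 × 3.2 = 67.20 sts.
Nearest multiple of 4: 68.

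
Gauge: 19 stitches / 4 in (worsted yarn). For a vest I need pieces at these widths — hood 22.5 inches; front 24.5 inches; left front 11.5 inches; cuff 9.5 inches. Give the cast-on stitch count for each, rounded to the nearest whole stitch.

hood 107; front 116; left front 55; cuff 45.

Rate = 19/4 = 4.75 sts per in.
hood: 22.5 × 4.75 = 106.88 → 107.
front: 24.5 × 4.75 = 116.38 → 116.
left front: 11.5 × 4.75 = 54.62 → 55.
cuff: 9.5 × 4.75 = 45.12 → 45.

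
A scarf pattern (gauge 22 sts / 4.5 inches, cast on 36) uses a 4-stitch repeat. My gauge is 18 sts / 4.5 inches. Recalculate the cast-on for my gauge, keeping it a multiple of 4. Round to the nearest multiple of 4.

36 × 18 / 22 = 29.45.
Nearest multiple of 4: 28.

28 stitches.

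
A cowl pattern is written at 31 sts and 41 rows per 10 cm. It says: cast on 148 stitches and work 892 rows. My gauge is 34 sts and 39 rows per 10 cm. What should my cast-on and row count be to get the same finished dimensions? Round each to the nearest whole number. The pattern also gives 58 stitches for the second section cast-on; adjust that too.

Stitches: 148 × 34/31 = 162.32 → 162.
Rows: 892 × 39/41 = 848.49 → 848.
second section cast-on: 58 × 34/31 = 63.61 → 64.

Cast on 162 stitches; work 848 rows; second section cast-on 64 stitches.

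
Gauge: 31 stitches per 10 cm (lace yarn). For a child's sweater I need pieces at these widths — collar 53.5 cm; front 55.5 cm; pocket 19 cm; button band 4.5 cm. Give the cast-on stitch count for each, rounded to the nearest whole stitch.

collar 166; front 172; pocket 59; button band 14.

Rate = 31/10 = 3.1 sts per cm.
collar: 53.5 × 3.1 = 165.85 → 166.
front: 55.5 × 3.1 = 172.05 → 172.
pocket: 19 × 3.1 = 58.90 → 59.
button band: 4.5 × 3.1 = 13.95 → 14.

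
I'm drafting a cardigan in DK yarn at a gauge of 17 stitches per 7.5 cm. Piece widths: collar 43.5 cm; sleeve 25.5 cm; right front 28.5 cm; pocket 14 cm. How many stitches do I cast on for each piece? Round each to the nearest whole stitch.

collar 99; sleeve 58; right front 65; pocket 32.

Rate = 17/7.5 = 2.267 sts per cm.
collar: 43.5 × 2.267 = 98.60 → 99.
sleeve: 25.5 × 2.267 = 57.80 → 58.
right front: 28.5 × 2.267 = 64.60 → 65.
pocket: 14 × 2.267 = 31.73 → 32.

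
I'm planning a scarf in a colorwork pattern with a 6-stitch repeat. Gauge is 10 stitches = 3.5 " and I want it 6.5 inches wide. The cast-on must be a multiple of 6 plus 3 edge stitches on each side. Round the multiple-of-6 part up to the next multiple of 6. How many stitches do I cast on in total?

Cast on 24 stitches.

10 / 3.5 = 2.857 sts per inch.
6.5 × 2.857 = 18.57 sts.
Less 6 edge sts → 12.57 for the repeat.
Next multiple of 6: 18.
Add back 6 edge sts → 24.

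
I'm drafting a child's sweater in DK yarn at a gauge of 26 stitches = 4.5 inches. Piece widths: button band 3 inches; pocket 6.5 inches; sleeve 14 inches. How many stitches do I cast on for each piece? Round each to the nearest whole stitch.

Rate = 26/4.5 = 5.778 sts per in.
button band: 3 × 5.778 = 17.33 → 17.
pocket: 6.5 × 5.778 = 37.56 → 38.
sleeve: 14 × 5.778 = 80.89 → 81.

button band 17; pocket 38; sleeve 81.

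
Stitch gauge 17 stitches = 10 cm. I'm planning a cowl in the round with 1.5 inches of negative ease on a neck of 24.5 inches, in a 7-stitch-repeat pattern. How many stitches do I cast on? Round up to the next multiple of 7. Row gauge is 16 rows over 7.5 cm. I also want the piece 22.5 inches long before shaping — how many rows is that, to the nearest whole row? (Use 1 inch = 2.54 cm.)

Cast on 105 stitches; work 122 rows.

Finished = 24.5 − 1.5 = 23 inches.
23 inches × 2.54 = 58.42 cm.
17/10 = 1.7 sts per cm; 58.42 × 1.7 = 99.31 sts.
Next multiple of 7 → 105.
22.5 inches = 57.15 cm; × 2.133 = 121.92 → 122 rows.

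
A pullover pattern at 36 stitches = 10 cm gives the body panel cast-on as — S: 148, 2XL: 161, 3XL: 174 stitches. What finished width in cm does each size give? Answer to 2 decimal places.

36/10 = 3.6 sts per cm.
S: 148 / 3.6 = 41.111 → 41.11 cm.
2XL: 161 / 3.6 = 44.722 → 44.72 cm.
3XL: 174 / 3.6 = 48.333 → 48.33 cm.

S 41.11 cm; 2XL 44.72 cm; 3XL 48.33 cm.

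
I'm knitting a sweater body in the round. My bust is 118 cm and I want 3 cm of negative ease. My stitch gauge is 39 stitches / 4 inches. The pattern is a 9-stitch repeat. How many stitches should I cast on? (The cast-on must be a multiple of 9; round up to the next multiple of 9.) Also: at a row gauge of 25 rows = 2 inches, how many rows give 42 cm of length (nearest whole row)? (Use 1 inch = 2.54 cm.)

Finished = 118 − 3 = 115 cm.
115 cm × 1/2.54 = 45.28 inches.
39/4 = 9.75 sts per in; 45.28 × 9.75 = 441.44 sts.
Next multiple of 9 → 450.
42 cm = 16.54 inches; × 12.5 = 206.69 → 207 rows.

Cast on 450 stitches; work 207 rows.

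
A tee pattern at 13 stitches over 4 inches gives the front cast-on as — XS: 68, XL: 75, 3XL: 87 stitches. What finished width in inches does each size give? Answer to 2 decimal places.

13/4 = 3.25 sts per in.
XS: 68 / 3.25 = 20.923 → 20.92 in.
XL: 75 / 3.25 = 23.077 → 23.08 in.
3XL: 87 / 3.25 = 26.769 → 26.77 in.

XS 20.92 inches; XL 23.08 inches; 3XL 26.77 inches.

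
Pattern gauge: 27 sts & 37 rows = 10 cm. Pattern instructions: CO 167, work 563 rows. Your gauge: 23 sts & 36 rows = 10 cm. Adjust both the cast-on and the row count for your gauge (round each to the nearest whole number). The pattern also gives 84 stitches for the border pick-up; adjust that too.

Stitches: 167 × 23/27 = 142.26 → 142.
Rows: 563 × 36/37 = 547.78 → 548.
border pick-up: 84 × 23/27 = 71.56 → 72.

Cast on 142 stitches; work 548 rows; border pick-up 72 stitches.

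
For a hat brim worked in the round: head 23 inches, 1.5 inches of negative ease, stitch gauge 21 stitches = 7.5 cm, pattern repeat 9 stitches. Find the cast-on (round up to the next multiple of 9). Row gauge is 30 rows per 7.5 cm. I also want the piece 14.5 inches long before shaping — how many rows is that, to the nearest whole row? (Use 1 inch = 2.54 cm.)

Cast on 153 stitches; work 147 rows.

Finished = 23 − 1.5 = 21.5 inches.
21.5 inches × 2.54 = 54.61 cm.
21/7.5 = 2.8 sts per cm; 54.61 × 2.8 = 152.91 sts.
Next multiple of 9 → 153.
14.5 inches = 36.83 cm; × 4 = 147.32 → 147 rows.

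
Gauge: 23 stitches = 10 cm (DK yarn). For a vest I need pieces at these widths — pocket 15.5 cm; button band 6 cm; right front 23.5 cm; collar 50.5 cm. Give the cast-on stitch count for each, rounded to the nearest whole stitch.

Rate = 23/10 = 2.3 sts per cm.
pocket: 15.5 × 2.3 = 35.65 → 36.
button band: 6 × 2.3 = 13.80 → 14.
right front: 23.5 × 2.3 = 54.05 → 54.
collar: 50.5 × 2.3 = 116.15 → 116.

pocket 36; button band 14; right front 54; collar 116.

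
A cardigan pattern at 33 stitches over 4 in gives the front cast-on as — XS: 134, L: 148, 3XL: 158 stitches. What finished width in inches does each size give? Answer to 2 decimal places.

XS 16.24 inches; L 17.94 inches; 3XL 19.15 inches.

33/4 = 8.25 sts per in.
XS: 134 / 8.25 = 16.242 → 16.24 in.
L: 148 / 8.25 = 17.939 → 17.94 in.
3XL: 158 / 8.25 = 19.152 → 19.15 in.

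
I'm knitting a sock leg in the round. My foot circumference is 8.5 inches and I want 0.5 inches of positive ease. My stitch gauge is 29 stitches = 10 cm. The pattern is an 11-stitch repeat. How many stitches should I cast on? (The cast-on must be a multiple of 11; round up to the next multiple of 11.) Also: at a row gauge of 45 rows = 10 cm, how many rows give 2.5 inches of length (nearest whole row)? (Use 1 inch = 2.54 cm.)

Cast on 77 stitches; work 29 rows.

Finished = 8.5 + 0.5 = 9 inches.
9 inches × 2.54 = 22.86 cm.
29/10 = 2.9 sts per cm; 22.86 × 2.9 = 66.29 sts.
Next multiple of 11 → 77.
2.5 inches = 6.35 cm; × 4.5 = 28.57 → 29 rows.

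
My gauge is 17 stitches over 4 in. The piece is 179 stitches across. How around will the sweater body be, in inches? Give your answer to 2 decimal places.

42.12 inches.

17 stitches / 4 inch = 4.25 stitches per inch.
179 / 4.25 = 42.118 inches.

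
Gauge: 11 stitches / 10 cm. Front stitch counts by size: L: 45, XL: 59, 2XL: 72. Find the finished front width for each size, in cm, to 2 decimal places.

L 40.91 cm; XL 53.64 cm; 2XL 65.45 cm.

11/10 = 1.1 sts per cm.
L: 45 / 1.1 = 40.909 → 40.91 cm.
XL: 59 / 1.1 = 53.636 → 53.64 cm.
2XL: 72 / 1.1 = 65.455 → 65.45 cm.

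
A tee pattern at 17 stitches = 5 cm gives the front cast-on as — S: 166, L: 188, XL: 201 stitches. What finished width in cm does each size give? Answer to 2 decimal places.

S 48.82 cm; L 55.29 cm; XL 59.12 cm.

17/5 = 3.4 sts per cm.
S: 166 / 3.4 = 48.824 → 48.82 cm.
L: 188 / 3.4 = 55.294 → 55.29 cm.
XL: 201 / 3.4 = 59.118 → 59.12 cm.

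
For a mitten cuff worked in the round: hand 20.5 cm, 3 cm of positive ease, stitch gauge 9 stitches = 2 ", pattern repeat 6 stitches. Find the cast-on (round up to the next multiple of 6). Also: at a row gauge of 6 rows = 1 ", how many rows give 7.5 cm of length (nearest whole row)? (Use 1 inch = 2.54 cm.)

Cast on 42 stitches; work 18 rows.

Finished = 20.5 + 3 = 23.5 cm.
23.5 cm × 1/2.54 = 9.25 inches.
9/2 = 4.5 sts per in; 9.25 × 4.5 = 41.63 sts.
Next multiple of 6 → 42.
7.5 cm = 2.95 inches; × 6 = 17.72 → 18 rows.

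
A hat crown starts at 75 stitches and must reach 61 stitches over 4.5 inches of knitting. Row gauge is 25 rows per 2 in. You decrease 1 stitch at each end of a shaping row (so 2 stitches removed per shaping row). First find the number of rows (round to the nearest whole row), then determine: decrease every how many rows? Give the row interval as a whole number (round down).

Rows = 4.5 × 12.5 = 56.2 → 56 rows.
Stitches to remove: 14 → 7 shaping rows (at 2 st each).
56 / 7 = 8.00 → every 8 rows.

Decrease every 8th row.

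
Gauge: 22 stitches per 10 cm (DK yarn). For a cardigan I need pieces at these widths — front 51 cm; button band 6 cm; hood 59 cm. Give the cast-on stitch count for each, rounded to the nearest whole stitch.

Rate = 22/10 = 2.2 sts per cm.
front: 51 × 2.2 = 112.20 → 112.
button band: 6 × 2.2 = 13.20 → 13.
hood: 59 × 2.2 = 129.80 → 130.

front 112; button band 13; hood 130.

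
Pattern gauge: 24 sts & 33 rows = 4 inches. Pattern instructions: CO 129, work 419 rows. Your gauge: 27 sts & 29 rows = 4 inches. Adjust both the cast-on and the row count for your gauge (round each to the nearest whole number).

Cast on 145 stitches; work 368 rows.

Stitches: 129 × 27/24 = 145.12 → 145.
Rows: 419 × 29/33 = 368.21 → 368.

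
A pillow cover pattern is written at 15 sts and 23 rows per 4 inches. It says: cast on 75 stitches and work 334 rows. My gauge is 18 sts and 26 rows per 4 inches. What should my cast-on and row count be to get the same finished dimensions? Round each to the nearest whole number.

Stitches: 75 × 18/15 = 90.00 → 90.
Rows: 334 × 26/23 = 377.57 → 378.

Cast on 90 stitches; work 378 rows.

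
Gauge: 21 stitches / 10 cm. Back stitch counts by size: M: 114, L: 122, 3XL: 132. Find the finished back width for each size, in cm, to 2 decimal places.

21/10 = 2.1 sts per cm.
M: 114 / 2.1 = 54.286 → 54.29 cm.
L: 122 / 2.1 = 58.095 → 58.10 cm.
3XL: 132 / 2.1 = 62.857 → 62.86 cm.

M 54.29 cm; L 58.10 cm; 3XL 62.86 cm.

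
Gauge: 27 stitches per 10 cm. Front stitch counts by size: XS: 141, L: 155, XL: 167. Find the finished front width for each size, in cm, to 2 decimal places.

27/10 = 2.7 sts per cm.
XS: 141 / 2.7 = 52.222 → 52.22 cm.
L: 155 / 2.7 = 57.407 → 57.41 cm.
XL: 167 / 2.7 = 61.852 → 61.85 cm.

XS 52.22 cm; L 57.41 cm; XL 61.85 cm.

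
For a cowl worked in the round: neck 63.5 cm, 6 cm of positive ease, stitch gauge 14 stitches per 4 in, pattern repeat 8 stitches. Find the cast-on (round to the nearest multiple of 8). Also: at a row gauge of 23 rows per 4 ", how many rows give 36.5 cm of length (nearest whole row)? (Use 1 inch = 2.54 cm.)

Finished = 63.5 + 6 = 69.5 cm.
69.5 cm × 1/2.54 = 27.36 inches.
14/4 = 3.5 sts per in; 27.36 × 3.5 = 95.77 sts.
Nearest multiple of 8 → 96.
36.5 cm = 14.37 inches; × 5.75 = 82.63 → 83 rows.

Cast on 96 stitches; work 83 rows.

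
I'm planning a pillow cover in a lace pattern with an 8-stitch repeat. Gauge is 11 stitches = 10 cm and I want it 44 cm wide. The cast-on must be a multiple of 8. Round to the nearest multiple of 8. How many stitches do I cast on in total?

CO 48 sts.

11 / 10 = 1.1 sts per cm.
44 × 1.1 = 48.40 sts.
Nearest multiple of 8: 48.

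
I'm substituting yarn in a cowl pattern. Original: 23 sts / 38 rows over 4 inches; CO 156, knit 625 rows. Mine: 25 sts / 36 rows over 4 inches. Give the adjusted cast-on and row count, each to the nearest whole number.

Cast on 170 stitches; work 592 rows.

Stitches: 156 × 25/23 = 169.57 → 170.
Rows: 625 × 36/38 = 592.11 → 592.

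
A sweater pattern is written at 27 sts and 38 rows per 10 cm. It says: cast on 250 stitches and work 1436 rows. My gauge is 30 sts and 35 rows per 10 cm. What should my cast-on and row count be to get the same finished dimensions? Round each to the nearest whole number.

Stitches: 250 × 30/27 = 277.78 → 278.
Rows: 1436 × 35/38 = 1322.63 → 1323.

Cast on 278 stitches; work 1323 rows.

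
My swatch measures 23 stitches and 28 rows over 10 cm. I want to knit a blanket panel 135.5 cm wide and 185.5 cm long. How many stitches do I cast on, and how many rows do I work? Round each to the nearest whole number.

Stitch gauge = 23/10 = 2.3 sts/cm; 135.5 × 2.3 = 311.65 → 312 sts.
Row gauge = 28/10 = 2.8 rows/cm; 185.5 × 2.8 = 519.40 → 519 rows.

Cast on 312 stitches and work 519 rows.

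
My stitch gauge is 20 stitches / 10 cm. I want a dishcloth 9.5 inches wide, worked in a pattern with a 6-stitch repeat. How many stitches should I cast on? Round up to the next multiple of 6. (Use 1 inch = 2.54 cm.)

Cast on 54 stitches.

9.5 in = 9.5 × 2.54 = 24.13 cm.
20 / 10 = 2 sts/cm.
24.13 × 2 = 48.26 sts.
→ 54.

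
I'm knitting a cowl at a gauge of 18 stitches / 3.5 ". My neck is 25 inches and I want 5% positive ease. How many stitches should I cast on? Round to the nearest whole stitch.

Finished = 25 × 1.05 = 26.25 in.
18 / 3.5 = 5.143 sts per inch.
26.25 × 5.143 = 135.00 sts.

135 stitches.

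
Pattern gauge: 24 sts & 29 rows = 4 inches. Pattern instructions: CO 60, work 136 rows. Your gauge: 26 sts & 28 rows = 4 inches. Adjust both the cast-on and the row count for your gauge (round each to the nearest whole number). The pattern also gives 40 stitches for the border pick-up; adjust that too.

Stitches: 60 × 26/24 = 65.00 → 65.
Rows: 136 × 28/29 = 131.31 → 131.
border pick-up: 40 × 26/24 = 43.33 → 43.

Cast on 65 stitches; work 131 rows; border pick-up 43 stitches.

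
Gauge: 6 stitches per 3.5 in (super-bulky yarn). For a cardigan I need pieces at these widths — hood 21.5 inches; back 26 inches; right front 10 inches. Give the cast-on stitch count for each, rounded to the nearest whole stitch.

hood 37; back 45; right front 17.

Rate = 6/3.5 = 1.714 sts per in.
hood: 21.5 × 1.714 = 36.86 → 37.
back: 26 × 1.714 = 44.57 → 45.
right front: 10 × 1.714 = 17.14 → 17.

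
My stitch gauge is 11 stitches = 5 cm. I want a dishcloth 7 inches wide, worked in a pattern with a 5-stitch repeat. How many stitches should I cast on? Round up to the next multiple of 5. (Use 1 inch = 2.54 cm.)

40 stitches.

7 in = 7 × 2.54 = 17.78 cm.
11 / 5 = 2.2 sts/cm.
17.78 × 2.2 = 39.12 sts.
→ 40.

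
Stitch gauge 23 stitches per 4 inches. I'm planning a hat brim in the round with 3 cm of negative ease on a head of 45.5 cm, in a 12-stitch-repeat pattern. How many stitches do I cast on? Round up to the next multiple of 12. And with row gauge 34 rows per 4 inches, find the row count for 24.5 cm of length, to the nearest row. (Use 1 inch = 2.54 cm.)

Finished = 45.5 − 3 = 42.5 cm.
42.5 cm × 1/2.54 = 16.73 inches.
23/4 = 5.75 sts per in; 16.73 × 5.75 = 96.21 sts.
Next multiple of 12 → 108.
24.5 cm = 9.65 inches; × 8.5 = 81.99 → 82 rows.

Cast on 108 stitches; work 82 rows.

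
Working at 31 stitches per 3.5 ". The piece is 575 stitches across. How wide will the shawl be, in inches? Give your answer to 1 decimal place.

31 stitches / 3.5 inch = 8.857 stitches per inch.
575 / 8.857 = 64.92 inches.

64.9 inches.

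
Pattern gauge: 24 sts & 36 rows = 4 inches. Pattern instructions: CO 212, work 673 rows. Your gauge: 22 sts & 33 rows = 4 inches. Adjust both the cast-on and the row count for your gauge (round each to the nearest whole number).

Cast on 194 stitches; work 617 rows.

Stitches: 212 × 22/24 = 194.33 → 194.
Rows: 673 × 33/36 = 616.92 → 617.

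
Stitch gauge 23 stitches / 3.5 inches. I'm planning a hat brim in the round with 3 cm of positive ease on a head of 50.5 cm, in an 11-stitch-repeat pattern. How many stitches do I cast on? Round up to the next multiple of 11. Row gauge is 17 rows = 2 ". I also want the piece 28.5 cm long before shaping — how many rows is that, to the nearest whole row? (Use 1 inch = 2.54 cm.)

Cast on 143 stitches; work 95 rows.

Finished = 50.5 + 3 = 53.5 cm.
53.5 cm × 1/2.54 = 21.06 inches.
23/3.5 = 6.571 sts per in; 21.06 × 6.571 = 138.41 sts.
Next multiple of 11 → 143.
28.5 cm = 11.22 inches; × 8.5 = 95.37 → 95 rows.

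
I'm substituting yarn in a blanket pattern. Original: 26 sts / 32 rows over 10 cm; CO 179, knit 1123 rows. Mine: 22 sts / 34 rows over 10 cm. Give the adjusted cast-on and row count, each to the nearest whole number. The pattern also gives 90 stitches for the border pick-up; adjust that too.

Stitches: 179 × 22/26 = 151.46 → 151.
Rows: 1123 × 34/32 = 1193.19 → 1193.
border pick-up: 90 × 22/26 = 76.15 → 76.

Cast on 151 stitches; work 1193 rows; border pick-up 76 stitches.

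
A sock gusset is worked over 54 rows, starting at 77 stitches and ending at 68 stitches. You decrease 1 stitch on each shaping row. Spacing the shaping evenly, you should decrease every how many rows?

Decrease every 6th row.

Stitches to remove: |68 − 77| = 9.
Shaping rows needed: 9 / 1 = 9.
54 rows / 9 = every 6 rows.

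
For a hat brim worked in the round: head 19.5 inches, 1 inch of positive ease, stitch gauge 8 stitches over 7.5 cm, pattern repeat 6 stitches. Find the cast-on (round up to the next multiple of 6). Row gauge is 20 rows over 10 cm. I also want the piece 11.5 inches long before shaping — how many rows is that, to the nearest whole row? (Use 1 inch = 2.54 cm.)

Finished = 19.5 + 1 = 20.5 inches.
20.5 inches × 2.54 = 52.07 cm.
8/7.5 = 1.067 sts per cm; 52.07 × 1.067 = 55.54 sts.
Next multiple of 6 → 60.
11.5 inches = 29.21 cm; × 2 = 58.42 → 58 rows.

Cast on 60 stitches; work 58 rows.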